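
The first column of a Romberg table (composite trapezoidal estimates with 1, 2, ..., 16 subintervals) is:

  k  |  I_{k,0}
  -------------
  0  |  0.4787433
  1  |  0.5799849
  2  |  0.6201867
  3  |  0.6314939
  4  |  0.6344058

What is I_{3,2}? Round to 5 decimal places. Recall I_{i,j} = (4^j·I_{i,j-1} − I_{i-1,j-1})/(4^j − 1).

I_{2,1} = (4·0.6201867 − 0.5799849) / 3 = 0.6335873
I_{3,1} = 0.6314939 + (0.6314939 − 0.6201867)/3 = 0.6352630
I_{3,2} = (16·0.6352630 − 0.6335873) / 15 = 0.6353747

0.63537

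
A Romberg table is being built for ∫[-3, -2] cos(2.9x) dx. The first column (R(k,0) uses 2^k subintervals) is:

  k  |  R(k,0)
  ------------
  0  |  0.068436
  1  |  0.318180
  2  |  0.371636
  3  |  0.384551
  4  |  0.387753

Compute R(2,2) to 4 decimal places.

0.3887

Richardson extrapolation on the trapezoidal column (denominator 4−1=3):
R(1,1) = 0.318180 + (0.318180 − 0.068436)/3 = 0.401428
R(2,1) = (4·0.371636 − 0.318180) / 3 = 0.389455
R(2,2) = (16·0.389455 − 0.401428) / 15 = 0.388657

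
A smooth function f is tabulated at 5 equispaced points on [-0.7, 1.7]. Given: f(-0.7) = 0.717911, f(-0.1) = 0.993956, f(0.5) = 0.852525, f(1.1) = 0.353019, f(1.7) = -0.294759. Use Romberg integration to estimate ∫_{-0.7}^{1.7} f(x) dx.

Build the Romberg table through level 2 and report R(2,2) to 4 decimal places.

R(0,0) (trapezoid, 1 panel, h=2.4000): 0.507782
R(1,0) (trapezoid, 2 panels, h=1.2000): 1.276921
R(2,0) (trapezoid, 4 panels, h=0.6000): 1.446646
R(1,1) = 1.276921 + (1.276921 − 0.507782)/3 = 1.533301
R(2,1) = 1.446646 + (1.446646 − 1.276921)/3 = 1.503221
R(2,2) = 1.503221 + (1.503221 − 1.533301)/15 = 1.501216

1.5012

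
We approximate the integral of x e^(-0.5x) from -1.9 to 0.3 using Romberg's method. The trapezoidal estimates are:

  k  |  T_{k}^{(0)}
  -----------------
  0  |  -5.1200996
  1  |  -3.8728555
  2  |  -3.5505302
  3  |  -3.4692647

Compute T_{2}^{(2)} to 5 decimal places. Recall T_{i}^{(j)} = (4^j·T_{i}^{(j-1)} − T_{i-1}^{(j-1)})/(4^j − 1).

Richardson extrapolation on the trapezoidal column (denominator 4−1=3):
T_{1}^{(1)} = -3.8728555 + (-3.8728555 − (-5.1200996))/3 = -3.4571075
T_{2}^{(1)} = -3.5505302 + (-3.5505302 − (-3.8728555))/3 = -3.4430884
T_{2}^{(2)} = (16·(-3.4430884) − (-3.4571075)) / 15 = -3.4421538

-3.44215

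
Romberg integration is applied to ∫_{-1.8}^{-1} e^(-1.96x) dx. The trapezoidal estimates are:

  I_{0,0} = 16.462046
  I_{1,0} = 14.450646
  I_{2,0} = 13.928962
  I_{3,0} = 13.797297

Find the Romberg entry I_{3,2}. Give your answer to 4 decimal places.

13.7533

I_{2,1} = 13.928962 + (13.928962 − 14.450646)/3 = 13.755067
I_{3,1} = (4·13.797297 − 13.928962) / 3 = 13.753409
I_{3,2} = (16·13.753409 − 13.755067) / 15 = 13.753298
(Column j=1 coincides with Simpson's rule on the same nodes.)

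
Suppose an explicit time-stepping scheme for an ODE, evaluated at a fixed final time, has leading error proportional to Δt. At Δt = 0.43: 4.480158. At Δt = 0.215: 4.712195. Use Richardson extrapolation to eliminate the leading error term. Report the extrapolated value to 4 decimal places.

4.9442

The leading error scales as Δt; refining by a factor of 2 reduces it by 2^1 = 2.
Extrapolated value = (2·A(Δt/2) − A(Δt)) / (2 − 1)
= (2·4.712195 − 4.480158) / 1
= 4.944232 / 1 = 4.944232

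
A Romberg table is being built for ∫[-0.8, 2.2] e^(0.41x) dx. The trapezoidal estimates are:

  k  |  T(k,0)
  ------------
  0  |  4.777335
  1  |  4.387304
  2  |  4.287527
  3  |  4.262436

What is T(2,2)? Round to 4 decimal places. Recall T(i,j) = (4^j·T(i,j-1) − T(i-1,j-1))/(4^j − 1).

4.2541

Richardson extrapolation on the trapezoidal column (denominator 4−1=3):
T(1,1) = (4·4.387304 − 4.777335) / 3 = 4.257294
T(2,1) = 4.287527 + (4.287527 − 4.387304)/3 = 4.254268
T(2,2) = (16·4.254268 − 4.257294) / 15 = 4.254066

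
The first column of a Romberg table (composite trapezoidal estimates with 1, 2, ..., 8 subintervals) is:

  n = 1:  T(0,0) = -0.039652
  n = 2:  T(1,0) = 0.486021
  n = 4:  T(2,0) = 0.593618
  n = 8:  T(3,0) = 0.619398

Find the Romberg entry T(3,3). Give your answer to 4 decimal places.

Richardson extrapolation on the trapezoidal column (denominator 4−1=3):
T(1,1) = (4·0.486021 − (-0.039652)) / 3 = 0.661245
T(2,1) = 0.593618 + (0.593618 − 0.486021)/3 = 0.629484
T(3,1) = 0.619398 + (0.619398 − 0.593618)/3 = 0.627991
T(2,2) = 0.629484 + (0.629484 − 0.661245)/15 = 0.627367
T(3,2) = 0.627991 + (0.627991 − 0.629484)/15 = 0.627891
T(3,3) = (64·0.627891 − 0.627367) / 63 = 0.627899

0.6279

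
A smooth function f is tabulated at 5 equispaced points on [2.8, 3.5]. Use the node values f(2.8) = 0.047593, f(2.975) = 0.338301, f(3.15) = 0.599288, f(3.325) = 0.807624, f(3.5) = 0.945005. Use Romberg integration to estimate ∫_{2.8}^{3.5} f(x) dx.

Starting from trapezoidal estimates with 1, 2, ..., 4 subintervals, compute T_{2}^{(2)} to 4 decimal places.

T_{0}^{(0)} (trapezoid, 1 panel, h=0.7000): 0.347409
T_{1}^{(0)} (trapezoid, 2 panels, h=0.3500): 0.383455
T_{2}^{(0)} (trapezoid, 4 panels, h=0.1750): 0.392265
T_{1}^{(1)} = 0.383455 + (0.383455 − 0.347409)/3 = 0.395470
T_{2}^{(1)} = 0.392265 + (0.392265 − 0.383455)/3 = 0.395202
T_{2}^{(2)} = 0.395202 + (0.395202 − 0.395470)/15 = 0.395184

0.3952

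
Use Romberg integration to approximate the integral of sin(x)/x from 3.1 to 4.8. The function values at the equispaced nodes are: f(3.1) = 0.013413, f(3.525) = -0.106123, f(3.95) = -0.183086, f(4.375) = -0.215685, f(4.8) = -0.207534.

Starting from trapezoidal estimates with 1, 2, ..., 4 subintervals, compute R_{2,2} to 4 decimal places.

R_{0,0} (trapezoid, 1 panel, h=1.7000): -0.165003
R_{1,0} (trapezoid, 2 panels, h=0.8500): -0.238125
R_{2,0} (trapezoid, 4 panels, h=0.4250): -0.255831
R_{1,1} = -0.238125 + (-0.238125 − (-0.165003))/3 = -0.262499
R_{2,1} = -0.255831 + (-0.255831 − (-0.238125))/3 = -0.261733
R_{2,2} = -0.261733 + (-0.261733 − (-0.262499))/15 = -0.261682

-0.2617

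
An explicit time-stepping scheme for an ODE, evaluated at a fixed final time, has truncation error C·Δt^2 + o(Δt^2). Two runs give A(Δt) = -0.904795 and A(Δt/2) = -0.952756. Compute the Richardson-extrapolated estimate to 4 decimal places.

-0.9687

Extrapolated value = (4·A(Δt/2) − A(Δt)) / (4 − 1)
= (4·(-0.952756) − (-0.904795)) / 3
= -2.906229 / 3 = -0.968743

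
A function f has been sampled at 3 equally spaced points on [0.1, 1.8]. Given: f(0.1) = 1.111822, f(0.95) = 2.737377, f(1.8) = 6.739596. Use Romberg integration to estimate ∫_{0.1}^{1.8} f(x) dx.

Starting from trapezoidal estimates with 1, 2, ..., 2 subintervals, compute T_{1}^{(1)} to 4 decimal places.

T_{0}^{(0)} (trapezoid, 1 panel, h=1.7000): 6.673705
T_{1}^{(0)} (trapezoid, 2 panels, h=0.8500): 5.663623
T_{1}^{(1)} = 5.663623 + (5.663623 − 6.673705)/3 = 5.326929

5.3269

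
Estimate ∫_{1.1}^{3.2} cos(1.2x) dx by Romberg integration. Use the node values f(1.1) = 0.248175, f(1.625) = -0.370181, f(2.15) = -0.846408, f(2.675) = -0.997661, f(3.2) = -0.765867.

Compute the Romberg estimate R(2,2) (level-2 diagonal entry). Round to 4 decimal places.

R(0,0) (trapezoid, 1 panel, h=2.1000): -0.543577
R(1,0) (trapezoid, 2 panels, h=1.0500): -1.160517
R(2,0) (trapezoid, 4 panels, h=0.5250): -1.298375
R(1,1) = -1.160517 + (-1.160517 − (-0.543577))/3 = -1.366164
R(2,1) = -1.298375 + (-1.298375 − (-1.160517))/3 = -1.344328
R(2,2) = -1.344328 + (-1.344328 − (-1.366164))/15 = -1.342872

-1.3429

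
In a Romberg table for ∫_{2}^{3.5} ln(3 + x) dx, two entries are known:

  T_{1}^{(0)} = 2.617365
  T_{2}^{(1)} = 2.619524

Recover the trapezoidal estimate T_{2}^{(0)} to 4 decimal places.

2.6190

From T_{2}^{(1)} = (4·T_{2}^{(0)} − T_{1}^{(0)})/3, solve for T_{2}^{(0)}:
4·T_{2}^{(0)} = 3·2.619524 + 2.617365 = 10.475937
T_{2}^{(0)} = 2.618984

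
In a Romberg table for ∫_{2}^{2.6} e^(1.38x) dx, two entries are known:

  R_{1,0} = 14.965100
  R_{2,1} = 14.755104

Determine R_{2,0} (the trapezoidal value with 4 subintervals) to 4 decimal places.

From R_{2,1} = (4·R_{2,0} − R_{1,0})/3, solve for R_{2,0}:
4·R_{2,0} = 3·14.755104 + 14.965100 = 59.230412
R_{2,0} = 14.807603

14.8076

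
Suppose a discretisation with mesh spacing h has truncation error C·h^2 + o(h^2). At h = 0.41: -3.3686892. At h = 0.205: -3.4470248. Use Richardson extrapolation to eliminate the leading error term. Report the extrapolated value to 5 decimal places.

-3.47314

Extrapolated value = (4·A(h/2) − A(h)) / (4 − 1)
= (4·(-3.4470248) − (-3.3686892)) / 3
= -10.4194100 / 3 = -3.4731367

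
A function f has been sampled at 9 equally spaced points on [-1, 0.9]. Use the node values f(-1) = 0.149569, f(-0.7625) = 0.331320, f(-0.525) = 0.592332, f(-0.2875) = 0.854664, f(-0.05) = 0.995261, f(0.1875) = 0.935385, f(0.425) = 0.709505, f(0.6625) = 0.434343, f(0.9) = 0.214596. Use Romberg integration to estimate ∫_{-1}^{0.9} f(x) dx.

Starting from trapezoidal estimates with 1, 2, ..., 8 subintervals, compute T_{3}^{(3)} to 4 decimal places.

T_{0}^{(0)} (trapezoid, 1 panel, h=1.9000): 0.345957
T_{1}^{(0)} (trapezoid, 2 panels, h=0.9500): 1.118476
T_{2}^{(0)} (trapezoid, 4 panels, h=0.4750): 1.177611
T_{3}^{(0)} (trapezoid, 8 panels, h=0.2375): 1.195787
T_{1}^{(1)} = 1.118476 + (1.118476 − 0.345957)/3 = 1.375982
T_{2}^{(1)} = 1.177611 + (1.177611 − 1.118476)/3 = 1.197323
T_{3}^{(1)} = 1.195787 + (1.195787 − 1.177611)/3 = 1.201846
T_{2}^{(2)} = 1.197323 + (1.197323 − 1.375982)/15 = 1.185412
T_{3}^{(2)} = 1.201846 + (1.201846 − 1.197323)/15 = 1.202148
T_{3}^{(3)} = 1.202148 + (1.202148 − 1.185412)/63 = 1.202414

1.2024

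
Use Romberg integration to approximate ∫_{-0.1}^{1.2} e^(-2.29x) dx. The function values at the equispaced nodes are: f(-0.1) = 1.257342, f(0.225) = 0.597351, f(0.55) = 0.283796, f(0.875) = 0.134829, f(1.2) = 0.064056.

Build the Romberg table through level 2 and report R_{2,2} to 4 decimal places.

R_{0,0} (trapezoid, 1 panel, h=1.3000): 0.858909
R_{1,0} (trapezoid, 2 panels, h=0.6500): 0.613922
R_{2,0} (trapezoid, 4 panels, h=0.3250): 0.544919
R_{1,1} = 0.613922 + (0.613922 − 0.858909)/3 = 0.532260
R_{2,1} = 0.544919 + (0.544919 − 0.613922)/3 = 0.521918
R_{2,2} = 0.521918 + (0.521918 − 0.532260)/15 = 0.521229

0.5212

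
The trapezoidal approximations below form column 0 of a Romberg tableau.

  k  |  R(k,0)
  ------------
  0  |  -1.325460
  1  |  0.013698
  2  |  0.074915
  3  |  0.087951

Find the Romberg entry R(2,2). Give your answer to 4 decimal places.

R(1,1) = (4·0.013698 − (-1.325460)) / 3 = 0.460084
R(2,1) = 0.074915 + (0.074915 − 0.013698)/3 = 0.095321
R(2,2) = 0.095321 + (0.095321 − 0.460084)/15 = 0.071003

0.0710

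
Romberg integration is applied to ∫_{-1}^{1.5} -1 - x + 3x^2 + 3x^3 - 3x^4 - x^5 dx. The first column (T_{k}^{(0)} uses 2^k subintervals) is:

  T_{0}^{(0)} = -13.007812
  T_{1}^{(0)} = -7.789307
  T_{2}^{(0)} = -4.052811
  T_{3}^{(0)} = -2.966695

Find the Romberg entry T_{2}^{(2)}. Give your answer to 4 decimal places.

-2.5911

Richardson extrapolation on the trapezoidal column (denominator 4−1=3):
T_{1}^{(1)} = -7.789307 + (-7.789307 − (-13.007812))/3 = -6.049805
T_{2}^{(1)} = (4·(-4.052811) − (-7.789307)) / 3 = -2.807312
T_{2}^{(2)} = (16·(-2.807312) − (-6.049805)) / 15 = -2.591146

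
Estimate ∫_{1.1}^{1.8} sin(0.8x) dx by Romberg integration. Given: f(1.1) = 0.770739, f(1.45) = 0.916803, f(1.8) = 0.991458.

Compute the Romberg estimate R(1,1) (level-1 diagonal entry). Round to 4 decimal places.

R(0,0) (trapezoid, 1 panel, h=0.7000): 0.616769
R(1,0) (trapezoid, 2 panels, h=0.3500): 0.629266
R(1,1) = 0.629266 + (0.629266 − 0.616769)/3 = 0.633432

0.6334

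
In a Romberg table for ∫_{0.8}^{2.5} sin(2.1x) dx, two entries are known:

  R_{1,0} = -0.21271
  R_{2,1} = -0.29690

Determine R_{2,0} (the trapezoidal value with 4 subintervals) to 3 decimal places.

From R_{2,1} = (4·R_{2,0} − R_{1,0})/3, solve for R_{2,0}:
4·R_{2,0} = 3·(-0.29690) + (-0.21271) = -1.10341
R_{2,0} = -0.27585

-0.276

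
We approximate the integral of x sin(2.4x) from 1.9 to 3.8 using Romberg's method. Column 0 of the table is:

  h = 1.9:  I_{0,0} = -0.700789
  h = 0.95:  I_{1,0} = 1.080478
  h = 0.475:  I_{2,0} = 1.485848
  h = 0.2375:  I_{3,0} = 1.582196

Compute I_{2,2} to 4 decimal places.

1.6174

Richardson extrapolation on the trapezoidal column (denominator 4−1=3):
I_{1,1} = (4·1.080478 − (-0.700789)) / 3 = 1.674234
I_{2,1} = (4·1.485848 − 1.080478) / 3 = 1.620971
I_{2,2} = (16·1.620971 − 1.674234) / 15 = 1.617420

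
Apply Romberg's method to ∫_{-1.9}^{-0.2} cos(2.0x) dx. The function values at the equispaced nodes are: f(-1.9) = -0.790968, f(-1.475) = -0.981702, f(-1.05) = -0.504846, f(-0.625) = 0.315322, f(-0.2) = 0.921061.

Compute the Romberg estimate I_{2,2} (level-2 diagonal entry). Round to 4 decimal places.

-0.5000

I_{0,0} (trapezoid, 1 panel, h=1.7000): 0.110579
I_{1,0} (trapezoid, 2 panels, h=0.8500): -0.373830
I_{2,0} (trapezoid, 4 panels, h=0.4250): -0.470126
I_{1,1} = -0.373830 + (-0.373830 − 0.110579)/3 = -0.535300
I_{2,1} = -0.470126 + (-0.470126 − (-0.373830))/3 = -0.502225
I_{2,2} = -0.502225 + (-0.502225 − (-0.535300))/15 = -0.500020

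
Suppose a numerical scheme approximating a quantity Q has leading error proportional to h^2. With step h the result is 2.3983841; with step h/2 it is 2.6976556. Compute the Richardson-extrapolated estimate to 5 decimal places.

2.79741

The leading error scales as h^2; refining by a factor of 2 reduces it by 2^2 = 4.
Extrapolated value = (4·A(h/2) − A(h)) / (4 − 1)
= (4·2.6976556 − 2.3983841) / 3
= 8.3922383 / 3 = 2.7974128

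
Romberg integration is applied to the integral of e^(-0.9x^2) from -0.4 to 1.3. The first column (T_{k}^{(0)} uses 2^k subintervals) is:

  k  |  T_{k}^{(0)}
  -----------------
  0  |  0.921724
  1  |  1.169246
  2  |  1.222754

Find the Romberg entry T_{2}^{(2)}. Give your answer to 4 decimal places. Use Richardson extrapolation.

1.2398

T_{1}^{(1)} = 1.169246 + (1.169246 − 0.921724)/3 = 1.251753
T_{2}^{(1)} = 1.222754 + (1.222754 − 1.169246)/3 = 1.240590
T_{2}^{(2)} = (16·1.240590 − 1.251753) / 15 = 1.239846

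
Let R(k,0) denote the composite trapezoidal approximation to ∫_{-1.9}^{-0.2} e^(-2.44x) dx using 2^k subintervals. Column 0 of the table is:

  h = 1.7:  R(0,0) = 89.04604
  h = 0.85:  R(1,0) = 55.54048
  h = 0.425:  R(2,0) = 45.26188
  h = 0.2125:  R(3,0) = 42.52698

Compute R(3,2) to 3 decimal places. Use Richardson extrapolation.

R(2,1) = 45.26188 + (45.26188 − 55.54048)/3 = 41.83568
R(3,1) = 42.52698 + (42.52698 − 45.26188)/3 = 41.61535
R(3,2) = (16·41.61535 − 41.83568) / 15 = 41.60066

41.601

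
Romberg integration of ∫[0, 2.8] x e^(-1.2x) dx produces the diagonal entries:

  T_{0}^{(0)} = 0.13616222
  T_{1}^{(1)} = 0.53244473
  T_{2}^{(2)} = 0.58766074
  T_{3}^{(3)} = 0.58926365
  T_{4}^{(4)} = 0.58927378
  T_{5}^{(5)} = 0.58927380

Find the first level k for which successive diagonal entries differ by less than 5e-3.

|T_{1}^{(1)} − T_{0}^{(0)}| = 0.39628251 ≥ 5e-3
|T_{2}^{(2)} − T_{1}^{(1)}| = 0.05521601 ≥ 5e-3
|T_{3}^{(3)} − T_{2}^{(2)}| = 0.00160291 < 5e-3

k = 3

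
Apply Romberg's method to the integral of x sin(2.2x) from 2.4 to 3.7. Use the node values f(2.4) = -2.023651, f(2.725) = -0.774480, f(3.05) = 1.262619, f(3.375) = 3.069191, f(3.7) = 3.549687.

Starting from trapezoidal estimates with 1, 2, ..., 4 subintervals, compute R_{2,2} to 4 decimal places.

1.4338

R_{0,0} (trapezoid, 1 panel, h=1.3000): 0.991923
R_{1,0} (trapezoid, 2 panels, h=0.6500): 1.316664
R_{2,0} (trapezoid, 4 panels, h=0.3250): 1.404113
R_{1,1} = 1.316664 + (1.316664 − 0.991923)/3 = 1.424911
R_{2,1} = 1.404113 + (1.404113 − 1.316664)/3 = 1.433263
R_{2,2} = 1.433263 + (1.433263 − 1.424911)/15 = 1.433820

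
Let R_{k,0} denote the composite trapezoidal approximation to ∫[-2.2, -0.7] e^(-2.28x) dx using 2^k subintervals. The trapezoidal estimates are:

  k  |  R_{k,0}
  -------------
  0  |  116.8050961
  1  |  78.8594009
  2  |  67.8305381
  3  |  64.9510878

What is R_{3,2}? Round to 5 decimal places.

Richardson extrapolation on the trapezoidal column (denominator 4−1=3):
R_{2,1} = (4·67.8305381 − 78.8594009) / 3 = 64.1542505
R_{3,1} = (4·64.9510878 − 67.8305381) / 3 = 63.9912710
R_{3,2} = (16·63.9912710 − 64.1542505) / 15 = 63.9804057
(Column j=1 coincides with Simpson's rule on the same nodes.)

63.98041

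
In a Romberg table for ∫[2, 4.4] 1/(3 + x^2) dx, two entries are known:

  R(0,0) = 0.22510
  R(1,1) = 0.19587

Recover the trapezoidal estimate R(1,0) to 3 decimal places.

0.203

From R(1,1) = (4·R(1,0) − R(0,0))/3, solve for R(1,0):
4·R(1,0) = 3·0.19587 + 0.22510 = 0.81271
R(1,0) = 0.20318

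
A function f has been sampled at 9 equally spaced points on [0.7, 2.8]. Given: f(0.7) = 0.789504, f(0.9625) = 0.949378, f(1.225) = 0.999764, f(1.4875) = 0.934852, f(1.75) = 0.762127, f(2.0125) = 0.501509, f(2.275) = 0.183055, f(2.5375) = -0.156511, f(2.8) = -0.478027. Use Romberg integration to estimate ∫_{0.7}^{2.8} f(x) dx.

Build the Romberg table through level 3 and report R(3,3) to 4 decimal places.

R(0,0) (trapezoid, 1 panel, h=2.1000): 0.327051
R(1,0) (trapezoid, 2 panels, h=1.0500): 0.963759
R(2,0) (trapezoid, 4 panels, h=0.5250): 1.102859
R(3,0) (trapezoid, 8 panels, h=0.2625): 1.136602
R(1,1) = 0.963759 + (0.963759 − 0.327051)/3 = 1.175995
R(2,1) = 1.102859 + (1.102859 − 0.963759)/3 = 1.149226
R(3,1) = 1.136602 + (1.136602 − 1.102859)/3 = 1.147850
R(2,2) = 1.149226 + (1.149226 − 1.175995)/15 = 1.147441
R(3,2) = 1.147850 + (1.147850 − 1.149226)/15 = 1.147758
R(3,3) = 1.147758 + (1.147758 − 1.147441)/63 = 1.147763

1.1478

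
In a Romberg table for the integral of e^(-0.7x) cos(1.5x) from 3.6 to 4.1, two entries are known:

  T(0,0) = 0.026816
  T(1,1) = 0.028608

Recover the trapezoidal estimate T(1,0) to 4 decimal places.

0.0282

From T(1,1) = (4·T(1,0) − T(0,0))/3, solve for T(1,0):
4·T(1,0) = 3·0.028608 + 0.026816 = 0.112640
T(1,0) = 0.028160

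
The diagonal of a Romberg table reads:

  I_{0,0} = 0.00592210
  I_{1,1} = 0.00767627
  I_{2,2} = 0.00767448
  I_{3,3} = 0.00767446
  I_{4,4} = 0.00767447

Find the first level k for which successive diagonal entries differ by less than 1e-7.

k = 3

|I_{1,1} − I_{0,0}| = 0.00175417 ≥ 1e-7
|I_{2,2} − I_{1,1}| = 0.00000179 ≥ 1e-7
|I_{3,3} − I_{2,2}| = 0.00000002 < 1e-7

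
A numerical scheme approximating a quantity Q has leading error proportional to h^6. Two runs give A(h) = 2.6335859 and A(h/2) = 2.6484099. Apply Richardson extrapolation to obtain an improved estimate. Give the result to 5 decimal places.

2.64865

Extrapolated value = (64·A(h/2) − A(h)) / (64 − 1)
= (64·2.6484099 − 2.6335859) / 63
= 166.8646477 / 63 = 2.6486452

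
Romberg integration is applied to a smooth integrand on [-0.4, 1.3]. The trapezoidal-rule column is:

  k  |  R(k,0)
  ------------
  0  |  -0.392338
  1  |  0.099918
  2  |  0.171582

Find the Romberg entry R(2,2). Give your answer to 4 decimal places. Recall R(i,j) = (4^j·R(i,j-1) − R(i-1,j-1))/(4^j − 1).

0.1909

Richardson extrapolation on the trapezoidal column (denominator 4−1=3):
R(1,1) = 0.099918 + (0.099918 − (-0.392338))/3 = 0.264003
R(2,1) = (4·0.171582 − 0.099918) / 3 = 0.195470
R(2,2) = 0.195470 + (0.195470 − 0.264003)/15 = 0.190901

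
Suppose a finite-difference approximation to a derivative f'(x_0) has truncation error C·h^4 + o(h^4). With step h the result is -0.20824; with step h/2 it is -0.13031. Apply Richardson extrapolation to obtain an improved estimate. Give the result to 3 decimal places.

The leading error scales as h^4; refining by a factor of 2 reduces it by 2^4 = 16.
Extrapolated value = (16·A(h/2) − A(h)) / (16 − 1)
= (16·(-0.13031) − (-0.20824)) / 15
= -1.87672 / 15 = -0.12511

-0.125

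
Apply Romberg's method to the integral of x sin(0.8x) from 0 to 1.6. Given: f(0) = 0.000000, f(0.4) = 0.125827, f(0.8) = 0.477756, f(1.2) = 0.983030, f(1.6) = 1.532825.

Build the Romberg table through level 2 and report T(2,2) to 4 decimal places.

0.9235

T(0,0) (trapezoid, 1 panel, h=1.6000): 1.226260
T(1,0) (trapezoid, 2 panels, h=0.8000): 0.995335
T(2,0) (trapezoid, 4 panels, h=0.4000): 0.941210
T(1,1) = 0.995335 + (0.995335 − 1.226260)/3 = 0.918360
T(2,1) = 0.941210 + (0.941210 − 0.995335)/3 = 0.923168
T(2,2) = 0.923168 + (0.923168 − 0.918360)/15 = 0.923489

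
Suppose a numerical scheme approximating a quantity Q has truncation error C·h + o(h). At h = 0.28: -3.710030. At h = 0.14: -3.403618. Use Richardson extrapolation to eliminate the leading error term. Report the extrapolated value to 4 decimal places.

-3.0972

The leading error scales as h; refining by a factor of 2 reduces it by 2^1 = 2.
Extrapolated value = (2·A(h/2) − A(h)) / (2 − 1)
= (2·(-3.403618) − (-3.710030)) / 1
= -3.097206 / 1 = -3.097206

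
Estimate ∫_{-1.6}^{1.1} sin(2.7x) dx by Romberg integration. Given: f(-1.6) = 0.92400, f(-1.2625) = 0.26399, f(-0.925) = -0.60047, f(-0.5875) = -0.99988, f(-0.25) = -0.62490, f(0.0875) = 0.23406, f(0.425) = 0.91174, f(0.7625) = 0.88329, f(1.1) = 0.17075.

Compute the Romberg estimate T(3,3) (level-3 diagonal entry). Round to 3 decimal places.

T(0,0) (trapezoid, 1 panel, h=2.7000): 1.47791
T(1,0) (trapezoid, 2 panels, h=1.3500): -0.10466
T(2,0) (trapezoid, 4 panels, h=0.6750): 0.15778
T(3,0) (trapezoid, 8 panels, h=0.3375): 0.20763
T(1,1) = -0.10466 + (-0.10466 − 1.47791)/3 = -0.63218
T(2,1) = 0.15778 + (0.15778 − (-0.10466))/3 = 0.24526
T(3,1) = 0.20763 + (0.20763 − 0.15778)/3 = 0.22425
T(2,2) = 0.24526 + (0.24526 − (-0.63218))/15 = 0.30376
T(3,2) = 0.22425 + (0.22425 − 0.24526)/15 = 0.22285
T(3,3) = 0.22285 + (0.22285 − 0.30376)/63 = 0.22157

0.222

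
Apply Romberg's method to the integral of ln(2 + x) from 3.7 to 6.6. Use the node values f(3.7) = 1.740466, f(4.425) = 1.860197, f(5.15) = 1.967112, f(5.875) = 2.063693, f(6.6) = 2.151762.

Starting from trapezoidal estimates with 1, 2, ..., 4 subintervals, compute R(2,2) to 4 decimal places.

5.6845

R(0,0) (trapezoid, 1 panel, h=2.9000): 5.643731
R(1,0) (trapezoid, 2 panels, h=1.4500): 5.674178
R(2,0) (trapezoid, 4 panels, h=0.7250): 5.681909
R(1,1) = 5.674178 + (5.674178 − 5.643731)/3 = 5.684327
R(2,1) = 5.681909 + (5.681909 − 5.674178)/3 = 5.684486
R(2,2) = 5.684486 + (5.684486 − 5.684327)/15 = 5.684497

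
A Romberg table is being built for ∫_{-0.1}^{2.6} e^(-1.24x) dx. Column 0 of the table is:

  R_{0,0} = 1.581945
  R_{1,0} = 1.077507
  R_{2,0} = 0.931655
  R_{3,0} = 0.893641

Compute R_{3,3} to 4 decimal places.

0.8808

Richardson extrapolation on the trapezoidal column (denominator 4−1=3):
R_{1,1} = (4·1.077507 − 1.581945) / 3 = 0.909361
R_{2,1} = 0.931655 + (0.931655 − 1.077507)/3 = 0.883038
R_{3,1} = (4·0.893641 − 0.931655) / 3 = 0.880970
R_{2,2} = 0.883038 + (0.883038 − 0.909361)/15 = 0.881283
R_{3,2} = 0.880970 + (0.880970 − 0.883038)/15 = 0.880832
R_{3,3} = (64·0.880832 − 0.881283) / 63 = 0.880825
(Column j=1 coincides with Simpson's rule on the same nodes.)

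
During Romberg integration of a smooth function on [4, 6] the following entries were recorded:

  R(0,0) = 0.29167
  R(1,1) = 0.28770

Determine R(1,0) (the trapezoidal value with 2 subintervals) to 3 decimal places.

0.289

From R(1,1) = (4·R(1,0) − R(0,0))/3, solve for R(1,0):
4·R(1,0) = 3·0.28770 + 0.29167 = 1.15477
R(1,0) = 0.28869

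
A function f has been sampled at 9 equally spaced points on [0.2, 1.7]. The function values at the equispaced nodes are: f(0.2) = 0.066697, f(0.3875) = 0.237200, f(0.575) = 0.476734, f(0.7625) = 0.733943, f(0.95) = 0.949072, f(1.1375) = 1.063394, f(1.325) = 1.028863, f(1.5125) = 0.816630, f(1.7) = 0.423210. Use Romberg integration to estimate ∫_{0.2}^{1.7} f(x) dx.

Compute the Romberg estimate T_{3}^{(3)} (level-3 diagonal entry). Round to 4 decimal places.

1.0502

T_{0}^{(0)} (trapezoid, 1 panel, h=1.5000): 0.367430
T_{1}^{(0)} (trapezoid, 2 panels, h=0.7500): 0.895519
T_{2}^{(0)} (trapezoid, 4 panels, h=0.3750): 1.012358
T_{3}^{(0)} (trapezoid, 8 panels, h=0.1875): 1.040773
T_{1}^{(1)} = 0.895519 + (0.895519 − 0.367430)/3 = 1.071549
T_{2}^{(1)} = 1.012358 + (1.012358 − 0.895519)/3 = 1.051304
T_{3}^{(1)} = 1.040773 + (1.040773 − 1.012358)/3 = 1.050245
T_{2}^{(2)} = 1.051304 + (1.051304 − 1.071549)/15 = 1.049954
T_{3}^{(2)} = 1.050245 + (1.050245 − 1.051304)/15 = 1.050174
T_{3}^{(3)} = 1.050174 + (1.050174 − 1.049954)/63 = 1.050177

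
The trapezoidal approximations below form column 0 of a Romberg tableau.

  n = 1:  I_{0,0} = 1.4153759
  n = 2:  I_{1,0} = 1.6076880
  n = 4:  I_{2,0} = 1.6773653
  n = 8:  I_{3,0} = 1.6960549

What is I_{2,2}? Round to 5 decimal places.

Richardson extrapolation on the trapezoidal column (denominator 4−1=3):
I_{1,1} = (4·1.6076880 − 1.4153759) / 3 = 1.6717920
I_{2,1} = (4·1.6773653 − 1.6076880) / 3 = 1.7005911
I_{2,2} = (16·1.7005911 − 1.6717920) / 15 = 1.7025110

1.70251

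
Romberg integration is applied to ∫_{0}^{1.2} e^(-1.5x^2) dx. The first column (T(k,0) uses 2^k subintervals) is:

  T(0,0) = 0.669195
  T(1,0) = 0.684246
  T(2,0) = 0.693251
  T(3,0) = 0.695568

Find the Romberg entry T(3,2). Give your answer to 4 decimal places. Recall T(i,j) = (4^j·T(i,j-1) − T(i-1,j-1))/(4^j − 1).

T(2,1) = 0.693251 + (0.693251 − 0.684246)/3 = 0.696253
T(3,1) = 0.695568 + (0.695568 − 0.693251)/3 = 0.696340
T(3,2) = 0.696340 + (0.696340 − 0.696253)/15 = 0.696346

0.6963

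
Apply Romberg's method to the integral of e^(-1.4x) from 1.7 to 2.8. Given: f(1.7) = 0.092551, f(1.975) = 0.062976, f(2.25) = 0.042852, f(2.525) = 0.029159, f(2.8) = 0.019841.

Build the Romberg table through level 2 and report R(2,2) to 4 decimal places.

R(0,0) (trapezoid, 1 panel, h=1.1000): 0.061816
R(1,0) (trapezoid, 2 panels, h=0.5500): 0.054476
R(2,0) (trapezoid, 4 panels, h=0.2750): 0.052575
R(1,1) = 0.054476 + (0.054476 − 0.061816)/3 = 0.052029
R(2,1) = 0.052575 + (0.052575 − 0.054476)/3 = 0.051941
R(2,2) = 0.051941 + (0.051941 − 0.052029)/15 = 0.051935

0.0519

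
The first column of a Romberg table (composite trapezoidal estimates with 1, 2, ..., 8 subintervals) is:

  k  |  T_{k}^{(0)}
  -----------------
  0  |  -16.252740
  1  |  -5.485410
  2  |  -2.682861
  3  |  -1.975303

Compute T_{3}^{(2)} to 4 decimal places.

Richardson extrapolation on the trapezoidal column (denominator 4−1=3):
T_{2}^{(1)} = (4·(-2.682861) − (-5.485410)) / 3 = -1.748678
T_{3}^{(1)} = -1.975303 + (-1.975303 − (-2.682861))/3 = -1.739450
T_{3}^{(2)} = -1.739450 + (-1.739450 − (-1.748678))/15 = -1.738835

-1.7388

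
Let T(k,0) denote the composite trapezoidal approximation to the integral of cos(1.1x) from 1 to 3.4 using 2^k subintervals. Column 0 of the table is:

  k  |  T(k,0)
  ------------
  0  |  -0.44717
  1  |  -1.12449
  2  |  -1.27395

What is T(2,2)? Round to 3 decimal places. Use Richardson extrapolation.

-1.322

Richardson extrapolation on the trapezoidal column (denominator 4−1=3):
T(1,1) = -1.12449 + (-1.12449 − (-0.44717))/3 = -1.35026
T(2,1) = (4·(-1.27395) − (-1.12449)) / 3 = -1.32377
T(2,2) = -1.32377 + (-1.32377 − (-1.35026))/15 = -1.32200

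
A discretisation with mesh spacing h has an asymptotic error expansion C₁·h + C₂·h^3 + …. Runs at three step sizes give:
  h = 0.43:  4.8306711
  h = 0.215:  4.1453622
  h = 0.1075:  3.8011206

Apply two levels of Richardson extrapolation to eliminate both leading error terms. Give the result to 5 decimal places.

3.45643

First eliminate the h term (factor 2^1 = 2):
  B₁ = (2·4.1453622 − 4.8306711)/1 = 3.4600533
  B₂ = (2·3.8011206 − 4.1453622)/1 = 3.4568790
Then eliminate the h^3 term (factor 2^3 = 8):
  (8·3.4568790 − 3.4600533)/7 = 3.4564255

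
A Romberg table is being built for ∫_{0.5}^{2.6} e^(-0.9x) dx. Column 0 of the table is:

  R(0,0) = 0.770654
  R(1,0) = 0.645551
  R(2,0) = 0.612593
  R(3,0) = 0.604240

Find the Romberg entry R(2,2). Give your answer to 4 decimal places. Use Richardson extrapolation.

Richardson extrapolation on the trapezoidal column (denominator 4−1=3):
R(1,1) = (4·0.645551 − 0.770654) / 3 = 0.603850
R(2,1) = (4·0.612593 − 0.645551) / 3 = 0.601607
R(2,2) = 0.601607 + (0.601607 − 0.603850)/15 = 0.601457

0.6015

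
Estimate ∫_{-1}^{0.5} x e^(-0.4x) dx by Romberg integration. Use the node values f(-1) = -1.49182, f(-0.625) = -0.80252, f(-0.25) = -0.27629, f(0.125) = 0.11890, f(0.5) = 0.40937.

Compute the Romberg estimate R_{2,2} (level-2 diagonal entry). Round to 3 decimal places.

R_{0,0} (trapezoid, 1 panel, h=1.5000): -0.81184
R_{1,0} (trapezoid, 2 panels, h=0.7500): -0.61314
R_{2,0} (trapezoid, 4 panels, h=0.3750): -0.56293
R_{1,1} = -0.61314 + (-0.61314 − (-0.81184))/3 = -0.54691
R_{2,1} = -0.56293 + (-0.56293 − (-0.61314))/3 = -0.54619
R_{2,2} = -0.54619 + (-0.54619 − (-0.54691))/15 = -0.54614

-0.546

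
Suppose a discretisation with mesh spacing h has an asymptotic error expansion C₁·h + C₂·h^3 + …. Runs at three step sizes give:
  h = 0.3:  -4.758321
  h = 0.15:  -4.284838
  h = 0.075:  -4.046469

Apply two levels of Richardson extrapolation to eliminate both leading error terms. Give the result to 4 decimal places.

First eliminate the h term (factor 2^1 = 2):
  B₁ = (2·(-4.284838) − (-4.758321))/1 = -3.811355
  B₂ = (2·(-4.046469) − (-4.284838))/1 = -3.808100
Then eliminate the h^3 term (factor 2^3 = 8):
  (8·(-3.808100) − (-3.811355))/7 = -3.807635

-3.8076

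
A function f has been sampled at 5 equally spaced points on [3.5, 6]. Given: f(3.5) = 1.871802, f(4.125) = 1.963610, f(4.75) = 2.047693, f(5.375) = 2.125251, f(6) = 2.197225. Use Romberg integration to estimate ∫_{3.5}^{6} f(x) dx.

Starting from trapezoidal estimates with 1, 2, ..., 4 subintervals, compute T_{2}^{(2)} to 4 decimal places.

5.1083

T_{0}^{(0)} (trapezoid, 1 panel, h=2.5000): 5.086284
T_{1}^{(0)} (trapezoid, 2 panels, h=1.2500): 5.102758
T_{2}^{(0)} (trapezoid, 4 panels, h=0.6250): 5.106917
T_{1}^{(1)} = 5.102758 + (5.102758 − 5.086284)/3 = 5.108249
T_{2}^{(1)} = 5.106917 + (5.106917 − 5.102758)/3 = 5.108303
T_{2}^{(2)} = 5.108303 + (5.108303 − 5.108249)/15 = 5.108307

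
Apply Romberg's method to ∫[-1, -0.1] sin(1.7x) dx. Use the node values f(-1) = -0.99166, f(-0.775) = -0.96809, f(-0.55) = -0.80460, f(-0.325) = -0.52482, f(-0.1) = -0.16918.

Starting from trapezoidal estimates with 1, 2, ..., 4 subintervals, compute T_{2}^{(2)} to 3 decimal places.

-0.656

T_{0}^{(0)} (trapezoid, 1 panel, h=0.9000): -0.52238
T_{1}^{(0)} (trapezoid, 2 panels, h=0.4500): -0.62326
T_{2}^{(0)} (trapezoid, 4 panels, h=0.2250): -0.64753
T_{1}^{(1)} = -0.62326 + (-0.62326 − (-0.52238))/3 = -0.65689
T_{2}^{(1)} = -0.64753 + (-0.64753 − (-0.62326))/3 = -0.65562
T_{2}^{(2)} = -0.65562 + (-0.65562 − (-0.65689))/15 = -0.65554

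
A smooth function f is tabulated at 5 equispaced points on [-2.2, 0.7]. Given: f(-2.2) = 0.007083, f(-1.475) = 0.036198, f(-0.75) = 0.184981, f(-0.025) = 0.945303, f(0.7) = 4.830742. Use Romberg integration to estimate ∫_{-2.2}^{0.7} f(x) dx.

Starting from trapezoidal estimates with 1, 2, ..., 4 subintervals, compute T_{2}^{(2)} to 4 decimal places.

T_{0}^{(0)} (trapezoid, 1 panel, h=2.9000): 7.014846
T_{1}^{(0)} (trapezoid, 2 panels, h=1.4500): 3.775646
T_{2}^{(0)} (trapezoid, 4 panels, h=0.7250): 2.599411
T_{1}^{(1)} = 3.775646 + (3.775646 − 7.014846)/3 = 2.695913
T_{2}^{(1)} = 2.599411 + (2.599411 − 3.775646)/3 = 2.207333
T_{2}^{(2)} = 2.207333 + (2.207333 − 2.695913)/15 = 2.174761

2.1748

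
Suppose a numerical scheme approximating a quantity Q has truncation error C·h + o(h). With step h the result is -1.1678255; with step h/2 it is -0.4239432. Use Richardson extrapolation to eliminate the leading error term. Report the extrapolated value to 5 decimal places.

0.31994

The leading error scales as h; refining by a factor of 2 reduces it by 2^1 = 2.
Extrapolated value = (2·A(h/2) − A(h)) / (2 − 1)
= (2·(-0.4239432) − (-1.1678255)) / 1
= 0.3199391 / 1 = 0.3199391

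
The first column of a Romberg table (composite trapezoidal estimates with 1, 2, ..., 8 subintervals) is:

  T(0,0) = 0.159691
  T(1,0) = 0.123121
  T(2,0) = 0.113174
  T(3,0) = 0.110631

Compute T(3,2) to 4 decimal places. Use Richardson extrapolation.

0.1098

T(2,1) = (4·0.113174 − 0.123121) / 3 = 0.109858
T(3,1) = (4·0.110631 − 0.113174) / 3 = 0.109783
T(3,2) = (16·0.109783 − 0.109858) / 15 = 0.109778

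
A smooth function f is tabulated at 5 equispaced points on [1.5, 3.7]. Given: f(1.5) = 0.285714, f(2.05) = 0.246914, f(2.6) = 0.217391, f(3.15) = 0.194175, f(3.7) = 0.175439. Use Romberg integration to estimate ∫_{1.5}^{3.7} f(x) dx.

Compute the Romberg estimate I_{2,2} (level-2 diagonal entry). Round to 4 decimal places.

I_{0,0} (trapezoid, 1 panel, h=2.2000): 0.507268
I_{1,0} (trapezoid, 2 panels, h=1.1000): 0.492764
I_{2,0} (trapezoid, 4 panels, h=0.5500): 0.488981
I_{1,1} = 0.492764 + (0.492764 − 0.507268)/3 = 0.487929
I_{2,1} = 0.488981 + (0.488981 − 0.492764)/3 = 0.487720
I_{2,2} = 0.487720 + (0.487720 − 0.487929)/15 = 0.487706

0.4877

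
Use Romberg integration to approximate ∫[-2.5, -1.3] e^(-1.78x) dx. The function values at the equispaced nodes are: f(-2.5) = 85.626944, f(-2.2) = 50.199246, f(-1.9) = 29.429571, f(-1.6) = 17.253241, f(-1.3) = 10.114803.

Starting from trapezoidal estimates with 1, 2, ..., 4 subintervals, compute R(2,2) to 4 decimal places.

42.4244

R(0,0) (trapezoid, 1 panel, h=1.2000): 57.445048
R(1,0) (trapezoid, 2 panels, h=0.6000): 46.380267
R(2,0) (trapezoid, 4 panels, h=0.3000): 43.425879
R(1,1) = 46.380267 + (46.380267 − 57.445048)/3 = 42.692007
R(2,1) = 43.425879 + (43.425879 − 46.380267)/3 = 42.441083
R(2,2) = 42.441083 + (42.441083 − 42.692007)/15 = 42.424355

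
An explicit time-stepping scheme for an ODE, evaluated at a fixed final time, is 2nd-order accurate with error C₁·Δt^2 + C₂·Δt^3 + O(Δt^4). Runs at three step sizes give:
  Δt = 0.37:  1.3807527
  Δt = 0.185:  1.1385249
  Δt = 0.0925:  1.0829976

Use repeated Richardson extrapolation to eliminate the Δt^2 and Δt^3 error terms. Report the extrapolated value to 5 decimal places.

First eliminate the Δt^2 term (factor 2^2 = 4):
  B₁ = (4·1.1385249 − 1.3807527)/3 = 1.0577823
  B₂ = (4·1.0829976 − 1.1385249)/3 = 1.0644885
Then eliminate the Δt^3 term (factor 2^3 = 8):
  (8·1.0644885 − 1.0577823)/7 = 1.0654465

1.06545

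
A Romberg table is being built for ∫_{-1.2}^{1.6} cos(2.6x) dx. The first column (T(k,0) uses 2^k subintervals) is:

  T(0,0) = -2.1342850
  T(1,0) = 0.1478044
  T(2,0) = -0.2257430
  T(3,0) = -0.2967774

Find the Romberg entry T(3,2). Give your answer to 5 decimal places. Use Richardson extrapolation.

-0.31847

T(2,1) = -0.2257430 + (-0.2257430 − 0.1478044)/3 = -0.3502588
T(3,1) = -0.2967774 + (-0.2967774 − (-0.2257430))/3 = -0.3204555
T(3,2) = (16·(-0.3204555) − (-0.3502588)) / 15 = -0.3184686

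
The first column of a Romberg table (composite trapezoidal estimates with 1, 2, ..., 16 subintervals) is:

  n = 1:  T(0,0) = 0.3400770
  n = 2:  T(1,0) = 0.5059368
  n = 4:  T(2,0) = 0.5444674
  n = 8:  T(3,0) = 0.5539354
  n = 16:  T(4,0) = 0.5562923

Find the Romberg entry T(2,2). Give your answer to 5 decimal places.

0.55705

T(1,1) = (4·0.5059368 − 0.3400770) / 3 = 0.5612234
T(2,1) = (4·0.5444674 − 0.5059368) / 3 = 0.5573109
T(2,2) = (16·0.5573109 − 0.5612234) / 15 = 0.5570501
(Column j=1 coincides with Simpson's rule on the same nodes.)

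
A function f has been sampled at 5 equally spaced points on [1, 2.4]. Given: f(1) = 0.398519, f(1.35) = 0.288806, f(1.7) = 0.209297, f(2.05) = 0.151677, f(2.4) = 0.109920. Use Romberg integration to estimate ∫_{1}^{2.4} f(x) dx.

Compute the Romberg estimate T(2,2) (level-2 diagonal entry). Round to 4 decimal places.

T(0,0) (trapezoid, 1 panel, h=1.4000): 0.355907
T(1,0) (trapezoid, 2 panels, h=0.7000): 0.324462
T(2,0) (trapezoid, 4 panels, h=0.3500): 0.316400
T(1,1) = 0.324462 + (0.324462 − 0.355907)/3 = 0.313980
T(2,1) = 0.316400 + (0.316400 − 0.324462)/3 = 0.313713
T(2,2) = 0.313713 + (0.313713 − 0.313980)/15 = 0.313695

0.3137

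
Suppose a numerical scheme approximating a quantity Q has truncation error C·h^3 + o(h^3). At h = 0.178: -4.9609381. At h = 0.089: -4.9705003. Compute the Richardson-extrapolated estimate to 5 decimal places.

-4.97187

Extrapolated value = (8·A(h/2) − A(h)) / (8 − 1)
= (8·(-4.9705003) − (-4.9609381)) / 7
= -34.8030643 / 7 = -4.9718663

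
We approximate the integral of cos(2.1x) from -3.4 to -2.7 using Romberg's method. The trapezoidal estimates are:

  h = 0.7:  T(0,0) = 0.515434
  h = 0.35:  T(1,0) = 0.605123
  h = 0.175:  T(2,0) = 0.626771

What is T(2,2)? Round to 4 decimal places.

T(1,1) = (4·0.605123 − 0.515434) / 3 = 0.635019
T(2,1) = (4·0.626771 − 0.605123) / 3 = 0.633987
T(2,2) = 0.633987 + (0.633987 − 0.635019)/15 = 0.633918

0.6339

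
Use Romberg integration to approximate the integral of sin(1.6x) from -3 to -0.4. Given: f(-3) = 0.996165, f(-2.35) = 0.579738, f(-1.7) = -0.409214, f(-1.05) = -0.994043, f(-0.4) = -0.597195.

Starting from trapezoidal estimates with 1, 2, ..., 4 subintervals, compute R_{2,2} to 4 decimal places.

-0.4442

R_{0,0} (trapezoid, 1 panel, h=2.6000): 0.518661
R_{1,0} (trapezoid, 2 panels, h=1.3000): -0.272648
R_{2,0} (trapezoid, 4 panels, h=0.6500): -0.405622
R_{1,1} = -0.272648 + (-0.272648 − 0.518661)/3 = -0.536418
R_{2,1} = -0.405622 + (-0.405622 − (-0.272648))/3 = -0.449947
R_{2,2} = -0.449947 + (-0.449947 − (-0.536418))/15 = -0.444182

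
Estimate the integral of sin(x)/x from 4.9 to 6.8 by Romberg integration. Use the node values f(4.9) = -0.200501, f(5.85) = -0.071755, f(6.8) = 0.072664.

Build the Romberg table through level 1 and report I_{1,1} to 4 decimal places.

-0.1314

I_{0,0} (trapezoid, 1 panel, h=1.9000): -0.121445
I_{1,0} (trapezoid, 2 panels, h=0.9500): -0.128890
I_{1,1} = -0.128890 + (-0.128890 − (-0.121445))/3 = -0.131372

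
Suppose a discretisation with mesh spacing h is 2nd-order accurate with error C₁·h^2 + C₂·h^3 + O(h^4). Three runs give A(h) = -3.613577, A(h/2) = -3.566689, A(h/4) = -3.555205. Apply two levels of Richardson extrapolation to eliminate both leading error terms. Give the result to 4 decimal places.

-3.5514

First eliminate the h^2 term (factor 2^2 = 4):
  B₁ = (4·(-3.566689) − (-3.613577))/3 = -3.551060
  B₂ = (4·(-3.555205) − (-3.566689))/3 = -3.551377
Then eliminate the h^3 term (factor 2^3 = 8):
  (8·(-3.551377) − (-3.551060))/7 = -3.551422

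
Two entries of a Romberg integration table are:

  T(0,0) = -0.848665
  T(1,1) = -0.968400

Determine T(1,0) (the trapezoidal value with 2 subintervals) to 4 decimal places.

-0.9385

From T(1,1) = (4·T(1,0) − T(0,0))/3, solve for T(1,0):
4·T(1,0) = 3·(-0.968400) + (-0.848665) = -3.753865
T(1,0) = -0.938466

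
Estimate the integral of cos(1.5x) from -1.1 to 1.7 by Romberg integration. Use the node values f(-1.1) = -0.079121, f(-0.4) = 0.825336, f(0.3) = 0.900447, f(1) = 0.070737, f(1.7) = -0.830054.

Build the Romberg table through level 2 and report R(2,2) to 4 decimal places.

1.0303

R(0,0) (trapezoid, 1 panel, h=2.8000): -1.272845
R(1,0) (trapezoid, 2 panels, h=1.4000): 0.624203
R(2,0) (trapezoid, 4 panels, h=0.7000): 0.939353
R(1,1) = 0.624203 + (0.624203 − (-1.272845))/3 = 1.256552
R(2,1) = 0.939353 + (0.939353 − 0.624203)/3 = 1.044403
R(2,2) = 1.044403 + (1.044403 − 1.256552)/15 = 1.030260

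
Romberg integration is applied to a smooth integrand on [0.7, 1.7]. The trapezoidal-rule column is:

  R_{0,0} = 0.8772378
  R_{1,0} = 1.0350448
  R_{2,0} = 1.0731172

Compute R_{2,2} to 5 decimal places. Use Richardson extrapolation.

R_{1,1} = 1.0350448 + (1.0350448 − 0.8772378)/3 = 1.0876471
R_{2,1} = (4·1.0731172 − 1.0350448) / 3 = 1.0858080
R_{2,2} = 1.0858080 + (1.0858080 − 1.0876471)/15 = 1.0856854

1.08569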